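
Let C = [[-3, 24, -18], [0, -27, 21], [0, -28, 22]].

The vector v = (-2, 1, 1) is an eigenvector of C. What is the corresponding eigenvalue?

-6

Compute Cv: C·(-2, 1, 1) = (12, -6, -6).
Since Cv = λv, compare component 1: 12 = λ·-2, so λ = -6.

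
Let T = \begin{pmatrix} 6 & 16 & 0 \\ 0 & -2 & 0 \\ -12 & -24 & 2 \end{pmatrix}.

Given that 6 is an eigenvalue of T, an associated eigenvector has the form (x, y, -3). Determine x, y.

1, 0

We need (T - 6I)v = 0.
T - 6I = [[0, 16, 0], [0, -8, 0], [-12, -24, -4]].
Row 1: (0)·x + (16)·y + (0)·-3 = 0
Row 2: (0)·x + (-8)·y + (0)·-3 = 0
Row 3: (-12)·x + (-24)·y + (-4)·-3 = 0
Solving gives x = 1, y = 0.
Check: T·(1, 0, -3) = (6, 0, -18) = 6·(1, 0, -3).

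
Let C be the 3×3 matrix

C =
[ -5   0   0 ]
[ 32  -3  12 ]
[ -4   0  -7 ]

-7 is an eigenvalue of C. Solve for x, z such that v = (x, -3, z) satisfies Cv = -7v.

We need (C + 7I)v = 0.
C + 7I = [[2, 0, 0], [32, 4, 12], [-4, 0, 0]].
Row 1: (2)·x + (0)·-3 + (0)·z = 0
Row 2: (32)·x + (4)·-3 + (12)·z = 0
Row 3: (-4)·x + (0)·-3 + (0)·z = 0
Solving gives x = 0, z = 1.
Check: C·(0, -3, 1) = (0, 21, -7) = -7·(0, -3, 1).

0, 1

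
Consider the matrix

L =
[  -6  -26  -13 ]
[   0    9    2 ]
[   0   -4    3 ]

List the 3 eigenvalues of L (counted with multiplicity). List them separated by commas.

-6, 5, 7

The characteristic polynomial is p(s) = det(sI - L).
Expanding along the first row, p(s) = s^3 - 6s^2 - 37s + 210.
Rational-root test: s = 5 gives p(5) = 0.
Factor out (s - 5): p(s) = (s - 5)·(s^2 - s - 42).
The quadratic factors as (s + 6)·(s - 7).
Eigenvalues: -6, 5, 7.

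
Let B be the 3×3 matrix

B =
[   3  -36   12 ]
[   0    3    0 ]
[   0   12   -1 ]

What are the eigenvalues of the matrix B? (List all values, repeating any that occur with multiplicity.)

Set up det(rI - B) = 0.
Cofactor expansion gives p(r) = r^3 - 5r^2 + 3r + 9.
Try r = -1: p(-1) = 0, so -1 is a root.
Factor out (r + 1): p(r) = (r + 1)·(r^2 - 6r + 9).
The quadratic factor is (r - 3)^2.
Eigenvalues: -1, 3, 3.

-1, 3, 3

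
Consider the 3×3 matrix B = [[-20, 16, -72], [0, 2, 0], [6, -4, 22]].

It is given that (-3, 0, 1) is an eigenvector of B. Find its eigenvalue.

Compute Bv: B·(-3, 0, 1) = (-12, 0, 4).
Since Bv = λv, compare component 1: -12 = λ·-3, so λ = 4.

4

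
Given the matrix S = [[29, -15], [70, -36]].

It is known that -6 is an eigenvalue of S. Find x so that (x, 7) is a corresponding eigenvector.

We need (S + 6I)v = 0.
S + 6I = [[35, -15], [70, -30]].
Row 1: (35)·x + (-15)·7 = 0
Row 2: (70)·x + (-30)·7 = 0
Solving gives x = 3.
Check: S·(3, 7) = (-18, -42) = -6·(3, 7).

3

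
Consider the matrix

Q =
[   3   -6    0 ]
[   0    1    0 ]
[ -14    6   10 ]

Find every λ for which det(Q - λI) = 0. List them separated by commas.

1, 3, 10

Set up det(λI - Q) = 0.
Expanding the 3×3 determinant: p(λ) = λ^3 - 14λ^2 + 43λ - 30.
Try λ = 1: p(1) = 0, so 1 is a root.
Factor out (λ - 1): p(λ) = (λ - 1)·(λ^2 - 13λ + 30).
The quadratic factors as (λ - 3)·(λ - 10).
Eigenvalues: 1, 3, 10.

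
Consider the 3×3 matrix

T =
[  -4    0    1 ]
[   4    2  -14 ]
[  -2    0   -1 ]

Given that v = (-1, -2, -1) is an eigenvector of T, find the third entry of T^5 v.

243

First find the eigenvalue: Tv = (3, 6, 3) = -3·(-1, -2, -1), so λ = -3.
Then T^5 v = λ^5·v = (-3)^5·(-1, -2, -1) = -243·(-1, -2, -1) = (243, 486, 243).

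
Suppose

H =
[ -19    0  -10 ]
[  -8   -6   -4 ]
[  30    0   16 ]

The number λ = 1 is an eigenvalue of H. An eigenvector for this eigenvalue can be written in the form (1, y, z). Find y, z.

0, -2

We need (H - 1I)v = 0.
H - 1I = [[-20, 0, -10], [-8, -7, -4], [30, 0, 15]].
Row 1: (-20)·1 + (0)·y + (-10)·z = 0
Row 2: (-8)·1 + (-7)·y + (-4)·z = 0
Row 3: (30)·1 + (0)·y + (15)·z = 0
Solving gives y = 0, z = -2.
Check: H·(1, 0, -2) = (1, 0, -2) = 1·(1, 0, -2).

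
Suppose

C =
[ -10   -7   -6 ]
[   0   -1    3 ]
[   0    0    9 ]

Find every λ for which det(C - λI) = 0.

-10, -1, 9

C is upper triangular, so its eigenvalues are the diagonal entries.
Diagonal: -10, -1, 9.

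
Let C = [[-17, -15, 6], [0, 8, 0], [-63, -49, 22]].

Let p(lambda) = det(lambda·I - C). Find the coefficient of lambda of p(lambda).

44

p(lambda) = lambda^3 - 13·lambda^2 + 44·lambda - 32.
The coefficient of lambda is 44.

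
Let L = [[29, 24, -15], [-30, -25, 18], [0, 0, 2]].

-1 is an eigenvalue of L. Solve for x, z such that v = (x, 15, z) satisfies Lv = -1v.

We need (L + 1I)v = 0.
L + 1I = [[30, 24, -15], [-30, -24, 18], [0, 0, 3]].
Row 1: (30)·x + (24)·15 + (-15)·z = 0
Row 2: (-30)·x + (-24)·15 + (18)·z = 0
Row 3: (0)·x + (0)·15 + (3)·z = 0
Solving gives x = -12, z = 0.
Check: L·(-12, 15, 0) = (12, -15, 0) = -1·(-12, 15, 0).

-12, 0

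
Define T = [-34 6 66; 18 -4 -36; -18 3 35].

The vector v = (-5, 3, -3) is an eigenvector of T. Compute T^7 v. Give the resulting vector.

(-640, 384, -384)

First find the eigenvalue: Tv = (-10, 6, -6) = 2·(-5, 3, -3), so λ = 2.
Then T^7 v = λ^7·v = 2^7·(-5, 3, -3) = 128·(-5, 3, -3) = (-640, 384, -384).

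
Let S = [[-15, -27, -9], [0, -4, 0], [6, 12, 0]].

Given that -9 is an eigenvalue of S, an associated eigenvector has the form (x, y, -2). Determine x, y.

We need (S + 9I)v = 0.
S + 9I = [[-6, -27, -9], [0, 5, 0], [6, 12, 9]].
Row 1: (-6)·x + (-27)·y + (-9)·-2 = 0
Row 2: (0)·x + (5)·y + (0)·-2 = 0
Row 3: (6)·x + (12)·y + (9)·-2 = 0
Solving gives x = 3, y = 0.
Check: S·(3, 0, -2) = (-27, 0, 18) = -9·(3, 0, -2).

3, 0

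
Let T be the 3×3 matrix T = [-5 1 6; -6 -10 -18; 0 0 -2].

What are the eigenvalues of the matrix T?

-8, -7, -2

Compute the characteristic polynomial p(λ) = det(λI - T).
Expanding along the first row, p(λ) = λ^3 + 17λ^2 + 86λ + 112.
Since p(-2) = 0, λ = -2 is a root.
Dividing by (λ + 2) leaves λ^2 + 15λ + 56.
The quadratic factors as (λ + 8)·(λ + 7).
Eigenvalues: -8, -7, -2.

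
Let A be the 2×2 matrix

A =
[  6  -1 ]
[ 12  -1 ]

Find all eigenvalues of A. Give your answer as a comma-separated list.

2, 3

det(A - μI) = (6 - μ)(-1 - μ) - (-1)·(12) = μ^2 - 5μ + 6.
This factors as (μ - 2)·(μ - 3) = 0.
Eigenvalues: 2, 3.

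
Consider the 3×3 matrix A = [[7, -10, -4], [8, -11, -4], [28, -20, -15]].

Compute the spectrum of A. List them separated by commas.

-11, -7, -1

The characteristic polynomial is p(λ) = det(λI - A).
Cofactor expansion gives p(λ) = λ^3 + 19λ^2 + 95λ + 77.
Since p(-1) = 0, λ = -1 is a root.
Dividing by (λ + 1) leaves λ^2 + 18λ + 77.
The quadratic factors as (λ + 11)·(λ + 7).
Eigenvalues: -11, -7, -1.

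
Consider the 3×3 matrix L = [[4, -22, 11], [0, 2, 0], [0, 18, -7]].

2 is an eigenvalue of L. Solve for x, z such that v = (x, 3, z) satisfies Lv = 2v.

0, 6

We need (L - 2I)v = 0.
L - 2I = [[2, -22, 11], [0, 0, 0], [0, 18, -9]].
Row 1: (2)·x + (-22)·3 + (11)·z = 0
Row 2: (0)·x + (0)·3 + (0)·z = 0
Row 3: (0)·x + (18)·3 + (-9)·z = 0
Solving gives x = 0, z = 6.
Check: L·(0, 3, 6) = (0, 6, 12) = 2·(0, 3, 6).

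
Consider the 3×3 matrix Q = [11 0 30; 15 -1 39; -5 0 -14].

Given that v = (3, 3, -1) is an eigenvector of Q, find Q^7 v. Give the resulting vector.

(3, 3, -1)

First find the eigenvalue: Qv = (3, 3, -1) = 1·(3, 3, -1), so λ = 1.
Then Q^7 v = λ^7·v = 1^7·(3, 3, -1) = 1·(3, 3, -1) = (3, 3, -1).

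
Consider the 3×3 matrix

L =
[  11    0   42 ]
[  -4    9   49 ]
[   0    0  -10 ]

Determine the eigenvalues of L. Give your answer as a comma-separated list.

-10, 9, 11

Set up det(λI - L) = 0.
Expanding the 3×3 determinant: p(λ) = λ^3 - 10λ^2 - 101λ + 990.
Since p(9) = 0, λ = 9 is a root.
Dividing by (λ - 9) leaves λ^2 - λ - 110.
The quadratic factors as (λ + 10)·(λ - 11).
Eigenvalues: -10, 9, 11.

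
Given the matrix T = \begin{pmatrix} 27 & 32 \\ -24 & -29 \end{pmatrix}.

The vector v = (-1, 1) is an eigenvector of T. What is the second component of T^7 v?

-78125

First find the eigenvalue: Tv = (5, -5) = -5·(-1, 1), so λ = -5.
Then T^7 v = λ^7·v = (-5)^7·(-1, 1) = -78125·(-1, 1) = (78125, -78125).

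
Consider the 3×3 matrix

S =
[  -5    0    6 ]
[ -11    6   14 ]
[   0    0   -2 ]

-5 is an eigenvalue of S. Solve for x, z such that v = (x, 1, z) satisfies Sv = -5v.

1, 0

We need (S + 5I)v = 0.
S + 5I = [[0, 0, 6], [-11, 11, 14], [0, 0, 3]].
Row 1: (0)·x + (0)·1 + (6)·z = 0
Row 2: (-11)·x + (11)·1 + (14)·z = 0
Row 3: (0)·x + (0)·1 + (3)·z = 0
Solving gives x = 1, z = 0.
Check: S·(1, 1, 0) = (-5, -5, 0) = -5·(1, 1, 0).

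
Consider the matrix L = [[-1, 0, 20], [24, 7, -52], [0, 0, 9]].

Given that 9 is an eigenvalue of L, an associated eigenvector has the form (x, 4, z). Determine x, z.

We need (L - 9I)v = 0.
L - 9I = [[-10, 0, 20], [24, -2, -52], [0, 0, 0]].
Row 1: (-10)·x + (0)·4 + (20)·z = 0
Row 2: (24)·x + (-2)·4 + (-52)·z = 0
Row 3: (0)·x + (0)·4 + (0)·z = 0
Solving gives x = -4, z = -2.
Check: L·(-4, 4, -2) = (-36, 36, -18) = 9·(-4, 4, -2).

-4, -2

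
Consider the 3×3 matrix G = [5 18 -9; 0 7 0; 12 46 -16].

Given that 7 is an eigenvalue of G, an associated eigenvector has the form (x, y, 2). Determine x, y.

We need (G - 7I)v = 0.
G - 7I = [[-2, 18, -9], [0, 0, 0], [12, 46, -23]].
Row 1: (-2)·x + (18)·y + (-9)·2 = 0
Row 2: (0)·x + (0)·y + (0)·2 = 0
Row 3: (12)·x + (46)·y + (-23)·2 = 0
Solving gives x = 0, y = 1.
Check: G·(0, 1, 2) = (0, 7, 14) = 7·(0, 1, 2).

0, 1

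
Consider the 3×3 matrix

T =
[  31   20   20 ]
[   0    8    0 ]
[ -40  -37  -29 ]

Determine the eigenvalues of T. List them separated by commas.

-9, 8, 11

Set up det(sI - T) = 0.
Cofactor expansion gives p(s) = s^3 - 10s^2 - 83s + 792.
Try s = 11: p(11) = 0, so 11 is a root.
Dividing by (s - 11) leaves s^2 + s - 72.
The quadratic factors as (s + 9)·(s - 8).
Eigenvalues: -9, 8, 11.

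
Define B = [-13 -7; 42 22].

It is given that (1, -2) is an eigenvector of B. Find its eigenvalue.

1

Compute Bv: B·(1, -2) = (1, -2).
Since Bv = λv, compare component 1: 1 = λ·1, so λ = 1.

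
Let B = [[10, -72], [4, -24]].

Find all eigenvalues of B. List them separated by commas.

-8, -6

det(B - μI) = (10 - μ)(-24 - μ) - (-72)·(4) = μ^2 + 14μ + 48.
This factors as (μ + 8)·(μ + 6) = 0.
Eigenvalues: -8, -6.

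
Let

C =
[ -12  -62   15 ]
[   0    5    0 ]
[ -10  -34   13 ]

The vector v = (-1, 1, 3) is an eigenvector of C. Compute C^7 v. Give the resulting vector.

First find the eigenvalue: Cv = (-5, 5, 15) = 5·(-1, 1, 3), so λ = 5.
Then C^7 v = λ^7·v = 5^7·(-1, 1, 3) = 78125·(-1, 1, 3) = (-78125, 78125, 234375).

(-78125, 78125, 234375)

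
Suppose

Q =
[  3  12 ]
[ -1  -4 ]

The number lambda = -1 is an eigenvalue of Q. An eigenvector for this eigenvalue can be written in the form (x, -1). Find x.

We need (Q + 1I)v = 0.
Q + 1I = [[4, 12], [-1, -3]].
Row 1: (4)·x + (12)·-1 = 0
Row 2: (-1)·x + (-3)·-1 = 0
Solving gives x = 3.
Check: Q·(3, -1) = (-3, 1) = -1·(3, -1).

3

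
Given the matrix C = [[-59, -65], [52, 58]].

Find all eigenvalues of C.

-7, 6

det(C - λI) = (-59 - λ)(58 - λ) - (-65)·(52) = λ^2 + λ - 42.
This factors as (λ + 7)·(λ - 6) = 0.
Eigenvalues: -7, 6.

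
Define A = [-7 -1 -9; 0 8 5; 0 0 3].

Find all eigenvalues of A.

-7, 3, 8

A is upper triangular, so its eigenvalues are the diagonal entries.
Diagonal: -7, 8, 3.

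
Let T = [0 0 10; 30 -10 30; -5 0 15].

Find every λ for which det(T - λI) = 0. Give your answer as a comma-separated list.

-10, 5, 10

Set up det(λI - T) = 0.
Expanding along the first row, p(λ) = λ^3 - 5λ^2 - 100λ + 500.
Rational-root test: λ = 5 gives p(5) = 0.
Dividing by (λ - 5) leaves λ^2 - 100.
The quadratic factors as (λ + 10)·(λ - 10).
Eigenvalues: -10, 5, 10.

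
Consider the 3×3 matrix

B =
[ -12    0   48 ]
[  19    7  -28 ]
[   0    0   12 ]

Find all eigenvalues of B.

The characteristic polynomial is p(μ) = det(μI - B).
Expanding the 3×3 determinant: p(μ) = μ^3 - 7μ^2 - 144μ + 1008.
Try μ = 7: p(7) = 0, so 7 is a root.
Factor out (μ - 7): p(μ) = (μ - 7)·(μ^2 - 144).
The quadratic factors as (μ + 12)·(μ - 12).
Eigenvalues: -12, 7, 12.

-12, 7, 12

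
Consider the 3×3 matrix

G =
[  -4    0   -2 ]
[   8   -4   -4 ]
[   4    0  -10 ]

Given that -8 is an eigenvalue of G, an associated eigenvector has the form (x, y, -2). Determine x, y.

We need (G + 8I)v = 0.
G + 8I = [[4, 0, -2], [8, 4, -4], [4, 0, -2]].
Row 1: (4)·x + (0)·y + (-2)·-2 = 0
Row 2: (8)·x + (4)·y + (-4)·-2 = 0
Row 3: (4)·x + (0)·y + (-2)·-2 = 0
Solving gives x = -1, y = 0.
Check: G·(-1, 0, -2) = (8, 0, 16) = -8·(-1, 0, -2).

-1, 0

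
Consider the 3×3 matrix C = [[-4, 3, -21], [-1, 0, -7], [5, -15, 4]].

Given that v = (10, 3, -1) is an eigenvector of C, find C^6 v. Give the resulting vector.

First find the eigenvalue: Cv = (-10, -3, 1) = -1·(10, 3, -1), so λ = -1.
Then C^6 v = λ^6·v = (-1)^6·(10, 3, -1) = 1·(10, 3, -1) = (10, 3, -1).

(10, 3, -1)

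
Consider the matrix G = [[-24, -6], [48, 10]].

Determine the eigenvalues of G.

-8, -6

det(G - λI) = (-24 - λ)(10 - λ) - (-6)·(48) = λ^2 + 14λ + 48.
This factors as (λ + 8)·(λ + 6) = 0.
Eigenvalues: -8, -6.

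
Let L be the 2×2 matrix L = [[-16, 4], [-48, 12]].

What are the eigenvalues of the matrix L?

det(L - μI) = (-16 - μ)(12 - μ) - (4)·(-48) = μ^2 + 4μ.
This factors as (μ + 4)·μ = 0.
Eigenvalues: -4, 0.

-4, 0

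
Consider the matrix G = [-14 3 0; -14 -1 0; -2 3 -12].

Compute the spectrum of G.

Set up det(tI - G) = 0.
Cofactor expansion gives p(t) = t^3 + 27t^2 + 236t + 672.
Rational-root test: t = -7 gives p(-7) = 0.
Dividing by (t + 7) leaves t^2 + 20t + 96.
The quadratic factors as (t + 12)·(t + 8).
Eigenvalues: -12, -8, -7.

-12, -8, -7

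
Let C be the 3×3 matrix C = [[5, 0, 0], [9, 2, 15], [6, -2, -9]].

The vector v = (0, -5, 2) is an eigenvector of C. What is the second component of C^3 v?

320

First find the eigenvalue: Cv = (0, 20, -8) = -4·(0, -5, 2), so λ = -4.
Then C^3 v = λ^3·v = (-4)^3·(0, -5, 2) = -64·(0, -5, 2) = (0, 320, -128).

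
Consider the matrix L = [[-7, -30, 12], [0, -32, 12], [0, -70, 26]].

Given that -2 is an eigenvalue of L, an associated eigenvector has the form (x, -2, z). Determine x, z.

0, -5

We need (L + 2I)v = 0.
L + 2I = [[-5, -30, 12], [0, -30, 12], [0, -70, 28]].
Row 1: (-5)·x + (-30)·-2 + (12)·z = 0
Row 2: (0)·x + (-30)·-2 + (12)·z = 0
Row 3: (0)·x + (-70)·-2 + (28)·z = 0
Solving gives x = 0, z = -5.
Check: L·(0, -2, -5) = (0, 4, 10) = -2·(0, -2, -5).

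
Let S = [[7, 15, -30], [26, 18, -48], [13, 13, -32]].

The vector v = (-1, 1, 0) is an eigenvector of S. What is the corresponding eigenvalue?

-8

Compute Sv: S·(-1, 1, 0) = (8, -8, 0).
Since Sv = λv, compare component 1: 8 = λ·-1, so λ = -8.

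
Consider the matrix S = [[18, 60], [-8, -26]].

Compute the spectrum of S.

det(S - λI) = (18 - λ)(-26 - λ) - (60)·(-8) = λ^2 + 8λ + 12.
This factors as (λ + 6)·(λ + 2) = 0.
Eigenvalues: -6, -2.

-6, -2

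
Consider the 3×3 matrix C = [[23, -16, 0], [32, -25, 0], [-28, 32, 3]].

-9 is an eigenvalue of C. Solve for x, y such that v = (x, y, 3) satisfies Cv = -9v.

We need (C + 9I)v = 0.
C + 9I = [[32, -16, 0], [32, -16, 0], [-28, 32, 12]].
Row 1: (32)·x + (-16)·y + (0)·3 = 0
Row 2: (32)·x + (-16)·y + (0)·3 = 0
Row 3: (-28)·x + (32)·y + (12)·3 = 0
Solving gives x = -1, y = -2.
Check: C·(-1, -2, 3) = (9, 18, -27) = -9·(-1, -2, 3).

-1, -2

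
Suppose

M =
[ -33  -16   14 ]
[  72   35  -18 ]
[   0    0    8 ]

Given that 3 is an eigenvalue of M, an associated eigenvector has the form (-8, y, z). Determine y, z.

We need (M - 3I)v = 0.
M - 3I = [[-36, -16, 14], [72, 32, -18], [0, 0, 5]].
Row 1: (-36)·-8 + (-16)·y + (14)·z = 0
Row 2: (72)·-8 + (32)·y + (-18)·z = 0
Row 3: (0)·-8 + (0)·y + (5)·z = 0
Solving gives y = 18, z = 0.
Check: M·(-8, 18, 0) = (-24, 54, 0) = 3·(-8, 18, 0).

18, 0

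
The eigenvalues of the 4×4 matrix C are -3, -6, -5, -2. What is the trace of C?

trace(C) is the sum of the eigenvalues: (-3) + (-6) + (-5) + (-2) = -16.

-16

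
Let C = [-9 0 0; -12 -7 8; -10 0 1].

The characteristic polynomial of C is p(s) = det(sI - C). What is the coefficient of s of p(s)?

p(s) = s^3 + 15s^2 + 47s - 63.
The coefficient of s is 47.

47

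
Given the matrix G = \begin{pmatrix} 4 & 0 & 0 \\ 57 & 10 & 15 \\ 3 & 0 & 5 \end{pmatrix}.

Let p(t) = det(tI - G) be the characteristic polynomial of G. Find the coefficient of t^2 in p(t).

-19

The coefficient of t^2 of det(tI - G) is −trace(G).
trace(G) = (4) + (10) + (5) = 19, so the coefficient is -19.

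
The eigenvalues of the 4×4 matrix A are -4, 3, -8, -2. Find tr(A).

-11

trace(A) is the sum of the eigenvalues: (-4) + (3) + (-8) + (-2) = -11.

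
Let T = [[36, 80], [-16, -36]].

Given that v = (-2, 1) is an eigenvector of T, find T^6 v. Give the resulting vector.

(-8192, 4096)

First find the eigenvalue: Tv = (8, -4) = -4·(-2, 1), so λ = -4.
Then T^6 v = λ^6·v = (-4)^6·(-2, 1) = 4096·(-2, 1) = (-8192, 4096).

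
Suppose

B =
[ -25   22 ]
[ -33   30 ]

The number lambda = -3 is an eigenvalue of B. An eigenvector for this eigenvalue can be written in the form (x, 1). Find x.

We need (B + 3I)v = 0.
B + 3I = [[-22, 22], [-33, 33]].
Row 1: (-22)·x + (22)·1 = 0
Row 2: (-33)·x + (33)·1 = 0
Solving gives x = 1.
Check: B·(1, 1) = (-3, -3) = -3·(1, 1).

1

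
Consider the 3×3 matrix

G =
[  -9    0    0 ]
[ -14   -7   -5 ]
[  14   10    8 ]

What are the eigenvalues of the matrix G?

-9, -2, 3

Compute the characteristic polynomial p(lambda) = det(lambda·I - G).
Cofactor expansion gives p(lambda) = lambda^3 + 8·lambda^2 - 15·lambda - 54.
Try lambda = -2: p(-2) = 0, so -2 is a root.
Factor out (lambda + 2): p(lambda) = (lambda + 2)·(lambda^2 + 6·lambda - 27).
The quadratic factors as (lambda + 9)·(lambda - 3).
Eigenvalues: -9, -2, 3.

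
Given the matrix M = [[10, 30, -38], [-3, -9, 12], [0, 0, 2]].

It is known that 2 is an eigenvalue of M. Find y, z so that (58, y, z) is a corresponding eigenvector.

We need (M - 2I)v = 0.
M - 2I = [[8, 30, -38], [-3, -11, 12], [0, 0, 0]].
Row 1: (8)·58 + (30)·y + (-38)·z = 0
Row 2: (-3)·58 + (-11)·y + (12)·z = 0
Row 3: (0)·58 + (0)·y + (0)·z = 0
Solving gives y = -18, z = -2.
Check: M·(58, -18, -2) = (116, -36, -4) = 2·(58, -18, -2).

-18, -2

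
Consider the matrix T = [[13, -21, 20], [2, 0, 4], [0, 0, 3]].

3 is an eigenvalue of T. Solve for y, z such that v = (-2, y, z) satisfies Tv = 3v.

0, 1

We need (T - 3I)v = 0.
T - 3I = [[10, -21, 20], [2, -3, 4], [0, 0, 0]].
Row 1: (10)·-2 + (-21)·y + (20)·z = 0
Row 2: (2)·-2 + (-3)·y + (4)·z = 0
Row 3: (0)·-2 + (0)·y + (0)·z = 0
Solving gives y = 0, z = 1.
Check: T·(-2, 0, 1) = (-6, 0, 3) = 3·(-2, 0, 1).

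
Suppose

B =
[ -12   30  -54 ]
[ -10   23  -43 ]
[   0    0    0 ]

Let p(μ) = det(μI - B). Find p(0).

p(0) = det(0·I − B) = det(−B) = (−1)^3·det(B).
det(B) = 0, so p(0) = 0.

0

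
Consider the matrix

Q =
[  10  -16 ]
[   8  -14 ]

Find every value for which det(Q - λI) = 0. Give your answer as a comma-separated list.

-6, 2

det(Q - μI) = (10 - μ)(-14 - μ) - (-16)·(8) = μ^2 + 4μ - 12.
This factors as (μ + 6)·(μ - 2) = 0.
Eigenvalues: -6, 2.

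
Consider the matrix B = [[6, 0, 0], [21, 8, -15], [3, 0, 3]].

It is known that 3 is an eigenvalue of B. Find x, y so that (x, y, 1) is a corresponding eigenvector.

0, 3

We need (B - 3I)v = 0.
B - 3I = [[3, 0, 0], [21, 5, -15], [3, 0, 0]].
Row 1: (3)·x + (0)·y + (0)·1 = 0
Row 2: (21)·x + (5)·y + (-15)·1 = 0
Row 3: (3)·x + (0)·y + (0)·1 = 0
Solving gives x = 0, y = 3.
Check: B·(0, 3, 1) = (0, 9, 3) = 3·(0, 3, 1).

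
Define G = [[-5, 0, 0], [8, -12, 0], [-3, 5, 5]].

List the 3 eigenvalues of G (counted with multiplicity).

G is lower triangular, so its eigenvalues are the diagonal entries.
Diagonal: -5, -12, 5.

-12, -5, 5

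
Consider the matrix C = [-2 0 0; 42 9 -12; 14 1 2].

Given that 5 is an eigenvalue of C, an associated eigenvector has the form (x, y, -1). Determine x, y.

We need (C - 5I)v = 0.
C - 5I = [[-7, 0, 0], [42, 4, -12], [14, 1, -3]].
Row 1: (-7)·x + (0)·y + (0)·-1 = 0
Row 2: (42)·x + (4)·y + (-12)·-1 = 0
Row 3: (14)·x + (1)·y + (-3)·-1 = 0
Solving gives x = 0, y = -3.
Check: C·(0, -3, -1) = (0, -15, -5) = 5·(0, -3, -1).

0, -3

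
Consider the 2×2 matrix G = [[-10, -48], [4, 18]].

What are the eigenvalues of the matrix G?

det(G - sI) = (-10 - s)(18 - s) - (-48)·(4) = s^2 - 8s + 12.
This factors as (s - 2)·(s - 6) = 0.
Eigenvalues: 2, 6.

2, 6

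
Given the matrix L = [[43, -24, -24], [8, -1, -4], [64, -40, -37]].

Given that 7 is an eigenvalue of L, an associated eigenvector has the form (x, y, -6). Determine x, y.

We need (L - 7I)v = 0.
L - 7I = [[36, -24, -24], [8, -8, -4], [64, -40, -44]].
Row 1: (36)·x + (-24)·y + (-24)·-6 = 0
Row 2: (8)·x + (-8)·y + (-4)·-6 = 0
Row 3: (64)·x + (-40)·y + (-44)·-6 = 0
Solving gives x = -6, y = -3.
Check: L·(-6, -3, -6) = (-42, -21, -42) = 7·(-6, -3, -6).

-6, -3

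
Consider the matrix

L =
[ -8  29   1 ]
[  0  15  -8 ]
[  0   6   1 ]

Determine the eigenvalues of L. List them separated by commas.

-8, 7, 9

Compute the characteristic polynomial p(lambda) = det(lambda·I - L).
Expanding the 3×3 determinant: p(lambda) = lambda^3 - 8·lambda^2 - 65·lambda + 504.
Try lambda = -8: p(-8) = 0, so -8 is a root.
Dividing by (lambda + 8) leaves lambda^2 - 16·lambda + 63.
The quadratic factors as (lambda - 7)·(lambda - 9).
Eigenvalues: -8, 7, 9.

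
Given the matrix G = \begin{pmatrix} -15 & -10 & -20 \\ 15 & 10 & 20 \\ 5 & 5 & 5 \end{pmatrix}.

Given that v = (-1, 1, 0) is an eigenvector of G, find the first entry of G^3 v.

First find the eigenvalue: Gv = (5, -5, 0) = -5·(-1, 1, 0), so λ = -5.
Then G^3 v = λ^3·v = (-5)^3·(-1, 1, 0) = -125·(-1, 1, 0) = (125, -125, 0).

125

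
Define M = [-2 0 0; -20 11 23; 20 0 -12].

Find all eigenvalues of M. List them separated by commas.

-12, -2, 11

Set up det(sI - M) = 0.
Cofactor expansion gives p(s) = s^3 + 3s^2 - 130s - 264.
Try s = -2: p(-2) = 0, so -2 is a root.
Dividing by (s + 2) leaves s^2 + s - 132.
The quadratic factors as (s + 12)·(s - 11).
Eigenvalues: -12, -2, 11.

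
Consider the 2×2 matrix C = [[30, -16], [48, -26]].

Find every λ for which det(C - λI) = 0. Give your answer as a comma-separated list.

det(C - λI) = (30 - λ)(-26 - λ) - (-16)·(48) = λ^2 - 4λ - 12.
This factors as (λ + 2)·(λ - 6) = 0.
Eigenvalues: -2, 6.

-2, 6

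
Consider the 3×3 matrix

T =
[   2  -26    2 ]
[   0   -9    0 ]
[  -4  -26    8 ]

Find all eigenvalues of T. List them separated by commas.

-9, 4, 6

Compute the characteristic polynomial p(lambda) = det(lambda·I - T).
Expanding along the first row, p(lambda) = lambda^3 - lambda^2 - 66·lambda + 216.
Rational-root test: lambda = 4 gives p(4) = 0.
Factor out (lambda - 4): p(lambda) = (lambda - 4)·(lambda^2 + 3·lambda - 54).
The quadratic factors as (lambda + 9)·(lambda - 6).
Eigenvalues: -9, 4, 6.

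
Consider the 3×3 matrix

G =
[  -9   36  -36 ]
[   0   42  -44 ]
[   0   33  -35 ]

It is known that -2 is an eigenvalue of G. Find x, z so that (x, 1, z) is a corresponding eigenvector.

0, 1

We need (G + 2I)v = 0.
G + 2I = [[-7, 36, -36], [0, 44, -44], [0, 33, -33]].
Row 1: (-7)·x + (36)·1 + (-36)·z = 0
Row 2: (0)·x + (44)·1 + (-44)·z = 0
Row 3: (0)·x + (33)·1 + (-33)·z = 0
Solving gives x = 0, z = 1.
Check: G·(0, 1, 1) = (0, -2, -2) = -2·(0, 1, 1).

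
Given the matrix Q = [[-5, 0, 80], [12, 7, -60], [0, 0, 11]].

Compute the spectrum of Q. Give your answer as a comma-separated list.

-5, 7, 11

Compute the characteristic polynomial p(lambda) = det(lambda·I - Q).
Cofactor expansion gives p(lambda) = lambda^3 - 13·lambda^2 - 13·lambda + 385.
Since p(-5) = 0, lambda = -5 is a root.
Dividing by (lambda + 5) leaves lambda^2 - 18·lambda + 77.
The quadratic factors as (lambda - 7)·(lambda - 11).
Eigenvalues: -5, 7, 11.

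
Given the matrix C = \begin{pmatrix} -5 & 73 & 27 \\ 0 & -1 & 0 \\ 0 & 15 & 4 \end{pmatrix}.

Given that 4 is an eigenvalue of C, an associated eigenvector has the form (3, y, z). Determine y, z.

We need (C - 4I)v = 0.
C - 4I = [[-9, 73, 27], [0, -5, 0], [0, 15, 0]].
Row 1: (-9)·3 + (73)·y + (27)·z = 0
Row 2: (0)·3 + (-5)·y + (0)·z = 0
Row 3: (0)·3 + (15)·y + (0)·z = 0
Solving gives y = 0, z = 1.
Check: C·(3, 0, 1) = (12, 0, 4) = 4·(3, 0, 1).

0, 1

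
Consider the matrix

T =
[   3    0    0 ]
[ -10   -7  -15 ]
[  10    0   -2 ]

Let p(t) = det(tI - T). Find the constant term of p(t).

-42

p(t) = t^3 + 6t^2 - 13t - 42.
The constant term is -42.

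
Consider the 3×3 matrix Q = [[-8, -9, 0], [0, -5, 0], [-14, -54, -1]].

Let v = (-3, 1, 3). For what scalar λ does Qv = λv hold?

Compute Qv: Q·(-3, 1, 3) = (15, -5, -15).
Since Qv = λv, compare component 1: 15 = λ·-3, so λ = -5.

-5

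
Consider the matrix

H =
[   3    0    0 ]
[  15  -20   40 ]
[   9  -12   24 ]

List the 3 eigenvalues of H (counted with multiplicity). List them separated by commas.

Compute the characteristic polynomial p(λ) = det(λI - H).
Expanding the 3×3 determinant: p(λ) = λ^3 - 7λ^2 + 12λ.
Rational-root test: λ = 0 gives p(0) = 0.
Dividing by λ leaves λ^2 - 7λ + 12.
The quadratic factors as (λ - 3)·(λ - 4).
Eigenvalues: 0, 3, 4.

0, 3, 4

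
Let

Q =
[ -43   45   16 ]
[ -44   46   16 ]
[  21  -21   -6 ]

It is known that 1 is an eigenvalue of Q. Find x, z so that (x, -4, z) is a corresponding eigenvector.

-3, 3

We need (Q - 1I)v = 0.
Q - 1I = [[-44, 45, 16], [-44, 45, 16], [21, -21, -7]].
Row 1: (-44)·x + (45)·-4 + (16)·z = 0
Row 2: (-44)·x + (45)·-4 + (16)·z = 0
Row 3: (21)·x + (-21)·-4 + (-7)·z = 0
Solving gives x = -3, z = 3.
Check: Q·(-3, -4, 3) = (-3, -4, 3) = 1·(-3, -4, 3).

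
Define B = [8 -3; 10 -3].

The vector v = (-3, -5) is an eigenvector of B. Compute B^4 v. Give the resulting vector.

(-243, -405)

First find the eigenvalue: Bv = (-9, -15) = 3·(-3, -5), so λ = 3.
Then B^4 v = λ^4·v = 3^4·(-3, -5) = 81·(-3, -5) = (-243, -405).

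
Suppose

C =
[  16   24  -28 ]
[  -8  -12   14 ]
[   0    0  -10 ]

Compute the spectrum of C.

Compute the characteristic polynomial p(t) = det(tI - C).
Expanding along the first row, p(t) = t^3 + 6t^2 - 40t.
Rational-root test: t = 0 gives p(0) = 0.
Dividing by t leaves t^2 + 6t - 40.
The quadratic factors as (t + 10)·(t - 4).
Eigenvalues: -10, 0, 4.

-10, 0, 4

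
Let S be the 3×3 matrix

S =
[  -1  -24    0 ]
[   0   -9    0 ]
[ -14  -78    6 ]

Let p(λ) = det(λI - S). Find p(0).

-54

p(0) = det(0·I − S) = det(−S) = (−1)^3·det(S).
det(S) = 54, so p(0) = -54.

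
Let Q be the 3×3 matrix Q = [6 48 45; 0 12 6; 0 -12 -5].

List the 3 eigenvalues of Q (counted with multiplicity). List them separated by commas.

Set up det(lambda·I - Q) = 0.
Expanding along the first row, p(lambda) = lambda^3 - 13·lambda^2 + 54·lambda - 72.
Since p(3) = 0, lambda = 3 is a root.
Dividing by (lambda - 3) leaves lambda^2 - 10·lambda + 24.
The quadratic factors as (lambda - 4)·(lambda - 6).
Eigenvalues: 3, 4, 6.

3, 4, 6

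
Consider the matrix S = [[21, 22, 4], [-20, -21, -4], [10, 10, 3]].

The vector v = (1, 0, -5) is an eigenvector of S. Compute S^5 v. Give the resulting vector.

(1, 0, -5)

First find the eigenvalue: Sv = (1, 0, -5) = 1·(1, 0, -5), so λ = 1.
Then S^5 v = λ^5·v = 1^5·(1, 0, -5) = 1·(1, 0, -5) = (1, 0, -5).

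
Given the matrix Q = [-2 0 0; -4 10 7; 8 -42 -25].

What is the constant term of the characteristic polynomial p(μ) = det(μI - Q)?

p(0) = det(0·I − Q) = det(−Q) = (−1)^3·det(Q).
det(Q) = -88, so p(0) = 88.

88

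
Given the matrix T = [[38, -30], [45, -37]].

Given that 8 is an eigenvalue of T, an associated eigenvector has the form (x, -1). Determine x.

-1

We need (T - 8I)v = 0.
T - 8I = [[30, -30], [45, -45]].
Row 1: (30)·x + (-30)·-1 = 0
Row 2: (45)·x + (-45)·-1 = 0
Solving gives x = -1.
Check: T·(-1, -1) = (-8, -8) = 8·(-1, -1).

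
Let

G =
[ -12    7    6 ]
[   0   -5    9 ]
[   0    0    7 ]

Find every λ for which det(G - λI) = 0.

-12, -5, 7

G is upper triangular, so its eigenvalues are the diagonal entries.
Diagonal: -12, -5, 7.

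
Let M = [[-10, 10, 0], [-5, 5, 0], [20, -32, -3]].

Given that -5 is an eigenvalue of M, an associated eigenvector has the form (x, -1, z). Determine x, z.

We need (M + 5I)v = 0.
M + 5I = [[-5, 10, 0], [-5, 10, 0], [20, -32, 2]].
Row 1: (-5)·x + (10)·-1 + (0)·z = 0
Row 2: (-5)·x + (10)·-1 + (0)·z = 0
Row 3: (20)·x + (-32)·-1 + (2)·z = 0
Solving gives x = -2, z = 4.
Check: M·(-2, -1, 4) = (10, 5, -20) = -5·(-2, -1, 4).

-2, 4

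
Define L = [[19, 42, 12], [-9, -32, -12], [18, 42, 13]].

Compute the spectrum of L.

-11, 1, 10

The characteristic polynomial is p(λ) = det(λI - L).
Cofactor expansion gives p(λ) = λ^3 - 111λ + 110.
Try λ = 1: p(1) = 0, so 1 is a root.
Factor out (λ - 1): p(λ) = (λ - 1)·(λ^2 + λ - 110).
The quadratic factors as (λ + 11)·(λ - 10).
Eigenvalues: -11, 1, 10.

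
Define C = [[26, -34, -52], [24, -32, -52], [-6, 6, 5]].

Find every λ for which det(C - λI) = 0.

The characteristic polynomial is p(lambda) = det(lambda·I - C).
Cofactor expansion gives p(lambda) = lambda^3 + lambda^2 - 46·lambda + 80.
Since p(2) = 0, lambda = 2 is a root.
Dividing by (lambda - 2) leaves lambda^2 + 3·lambda - 40.
The quadratic factors as (lambda + 8)·(lambda - 5).
Eigenvalues: -8, 2, 5.

-8, 2, 5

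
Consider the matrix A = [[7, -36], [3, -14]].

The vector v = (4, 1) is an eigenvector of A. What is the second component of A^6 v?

First find the eigenvalue: Av = (-8, -2) = -2·(4, 1), so λ = -2.
Then A^6 v = λ^6·v = (-2)^6·(4, 1) = 64·(4, 1) = (256, 64).

64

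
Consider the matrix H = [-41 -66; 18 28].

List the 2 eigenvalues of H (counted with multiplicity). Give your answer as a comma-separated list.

det(H - tI) = (-41 - t)(28 - t) - (-66)·(18) = t^2 + 13t + 40.
This factors as (t + 8)·(t + 5) = 0.
Eigenvalues: -8, -5.

-8, -5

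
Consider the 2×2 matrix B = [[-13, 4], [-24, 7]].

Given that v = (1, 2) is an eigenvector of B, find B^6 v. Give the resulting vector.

(15625, 31250)

First find the eigenvalue: Bv = (-5, -10) = -5·(1, 2), so λ = -5.
Then B^6 v = λ^6·v = (-5)^6·(1, 2) = 15625·(1, 2) = (15625, 31250).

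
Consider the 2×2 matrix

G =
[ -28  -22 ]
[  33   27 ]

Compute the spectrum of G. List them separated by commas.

-6, 5

det(G - μI) = (-28 - μ)(27 - μ) - (-22)·(33) = μ^2 + μ - 30.
This factors as (μ + 6)·(μ - 5) = 0.
Eigenvalues: -6, 5.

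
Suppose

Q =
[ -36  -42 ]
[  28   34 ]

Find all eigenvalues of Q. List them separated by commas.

det(Q - tI) = (-36 - t)(34 - t) - (-42)·(28) = t^2 + 2t - 48.
This factors as (t + 8)·(t - 6) = 0.
Eigenvalues: -8, 6.

-8, 6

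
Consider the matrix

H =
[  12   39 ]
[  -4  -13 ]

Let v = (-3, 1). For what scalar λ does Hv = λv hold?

Compute Hv: H·(-3, 1) = (3, -1).
Since Hv = λv, compare component 1: 3 = λ·-3, so λ = -1.

-1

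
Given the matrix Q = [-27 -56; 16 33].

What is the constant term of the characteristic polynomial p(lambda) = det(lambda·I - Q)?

5

p(0) = det(0·I − Q) = det(−Q) = (−1)^2·det(Q).
det(Q) = 5, so p(0) = 5.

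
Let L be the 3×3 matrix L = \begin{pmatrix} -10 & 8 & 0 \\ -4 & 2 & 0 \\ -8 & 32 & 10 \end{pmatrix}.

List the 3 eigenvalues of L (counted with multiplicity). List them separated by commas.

-6, -2, 10

Set up det(μI - L) = 0.
Expanding the 3×3 determinant: p(μ) = μ^3 - 2μ^2 - 68μ - 120.
Since p(-6) = 0, μ = -6 is a root.
Factor out (μ + 6): p(μ) = (μ + 6)·(μ^2 - 8μ - 20).
The quadratic factors as (μ + 2)·(μ - 10).
Eigenvalues: -6, -2, 10.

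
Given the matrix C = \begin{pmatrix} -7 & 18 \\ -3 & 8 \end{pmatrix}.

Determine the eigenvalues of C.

-1, 2

det(C - sI) = (-7 - s)(8 - s) - (18)·(-3) = s^2 - s - 2.
This factors as (s + 1)·(s - 2) = 0.
Eigenvalues: -1, 2.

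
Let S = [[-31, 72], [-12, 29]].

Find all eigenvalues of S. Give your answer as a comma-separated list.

-7, 5

det(S - rI) = (-31 - r)(29 - r) - (72)·(-12) = r^2 + 2r - 35.
This factors as (r + 7)·(r - 5) = 0.
Eigenvalues: -7, 5.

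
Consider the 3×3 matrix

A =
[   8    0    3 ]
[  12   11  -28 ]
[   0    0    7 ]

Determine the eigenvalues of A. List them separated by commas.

Compute the characteristic polynomial p(r) = det(rI - A).
Cofactor expansion gives p(r) = r^3 - 26r^2 + 221r - 616.
Since p(7) = 0, r = 7 is a root.
Dividing by (r - 7) leaves r^2 - 19r + 88.
The quadratic factors as (r - 8)·(r - 11).
Eigenvalues: 7, 8, 11.

7, 8, 11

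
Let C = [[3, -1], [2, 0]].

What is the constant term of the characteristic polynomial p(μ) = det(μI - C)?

2

p(0) = det(0·I − C) = det(−C) = (−1)^2·det(C).
det(C) = 2, so p(0) = 2.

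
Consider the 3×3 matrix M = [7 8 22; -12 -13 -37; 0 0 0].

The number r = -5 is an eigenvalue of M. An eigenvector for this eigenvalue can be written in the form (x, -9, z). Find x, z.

6, 0

We need (M + 5I)v = 0.
M + 5I = [[12, 8, 22], [-12, -8, -37], [0, 0, 5]].
Row 1: (12)·x + (8)·-9 + (22)·z = 0
Row 2: (-12)·x + (-8)·-9 + (-37)·z = 0
Row 3: (0)·x + (0)·-9 + (5)·z = 0
Solving gives x = 6, z = 0.
Check: M·(6, -9, 0) = (-30, 45, 0) = -5·(6, -9, 0).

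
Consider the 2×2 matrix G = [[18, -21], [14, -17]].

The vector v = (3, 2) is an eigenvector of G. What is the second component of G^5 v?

First find the eigenvalue: Gv = (12, 8) = 4·(3, 2), so λ = 4.
Then G^5 v = λ^5·v = 4^5·(3, 2) = 1024·(3, 2) = (3072, 2048).

2048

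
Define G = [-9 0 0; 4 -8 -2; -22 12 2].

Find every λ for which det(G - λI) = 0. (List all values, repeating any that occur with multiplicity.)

-9, -4, -2

The characteristic polynomial is p(lambda) = det(lambda·I - G).
Expanding along the first row, p(lambda) = lambda^3 + 15·lambda^2 + 62·lambda + 72.
Since p(-4) = 0, lambda = -4 is a root.
Factor out (lambda + 4): p(lambda) = (lambda + 4)·(lambda^2 + 11·lambda + 18).
The quadratic factors as (lambda + 9)·(lambda + 2).
Eigenvalues: -9, -4, -2.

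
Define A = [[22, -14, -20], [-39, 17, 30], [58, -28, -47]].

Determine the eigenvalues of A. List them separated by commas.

-7, -4, 3

Set up det(lambda·I - A) = 0.
Cofactor expansion gives p(lambda) = lambda^3 + 8·lambda^2 - 5·lambda - 84.
Rational-root test: lambda = 3 gives p(3) = 0.
Factor out (lambda - 3): p(lambda) = (lambda - 3)·(lambda^2 + 11·lambda + 28).
The quadratic factors as (lambda + 7)·(lambda + 4).
Eigenvalues: -7, -4, 3.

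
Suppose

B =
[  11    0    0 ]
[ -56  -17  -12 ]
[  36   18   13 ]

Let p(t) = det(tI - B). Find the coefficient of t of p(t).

p(t) = t^3 - 7t^2 - 49t + 55.
The coefficient of t is -49.

-49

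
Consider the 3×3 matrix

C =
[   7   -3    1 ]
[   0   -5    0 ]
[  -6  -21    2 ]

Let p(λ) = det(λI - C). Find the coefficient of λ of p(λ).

-25

p(λ) = λ^3 - 4λ^2 - 25λ + 100.
The coefficient of λ is -25.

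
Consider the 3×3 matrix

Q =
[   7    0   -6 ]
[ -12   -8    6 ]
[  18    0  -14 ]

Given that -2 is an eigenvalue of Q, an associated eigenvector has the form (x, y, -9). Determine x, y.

We need (Q + 2I)v = 0.
Q + 2I = [[9, 0, -6], [-12, -6, 6], [18, 0, -12]].
Row 1: (9)·x + (0)·y + (-6)·-9 = 0
Row 2: (-12)·x + (-6)·y + (6)·-9 = 0
Row 3: (18)·x + (0)·y + (-12)·-9 = 0
Solving gives x = -6, y = 3.
Check: Q·(-6, 3, -9) = (12, -6, 18) = -2·(-6, 3, -9).

-6, 3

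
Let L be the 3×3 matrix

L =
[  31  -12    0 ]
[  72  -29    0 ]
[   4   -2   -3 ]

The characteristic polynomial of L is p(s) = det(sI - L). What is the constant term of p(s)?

-105

p(s) = s^3 + s^2 - 41s - 105.
The constant term is -105.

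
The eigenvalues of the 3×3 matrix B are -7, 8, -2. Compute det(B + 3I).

If B has eigenvalues -7, 8, -2, then B + 3I has eigenvalues -4, 11, 1.
det(B + 3I) = (-4) · (11) · (1) = -44.

-44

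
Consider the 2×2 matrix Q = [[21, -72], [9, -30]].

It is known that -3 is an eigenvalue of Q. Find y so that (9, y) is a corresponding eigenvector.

We need (Q + 3I)v = 0.
Q + 3I = [[24, -72], [9, -27]].
Row 1: (24)·9 + (-72)·y = 0
Row 2: (9)·9 + (-27)·y = 0
Solving gives y = 3.
Check: Q·(9, 3) = (-27, -9) = -3·(9, 3).

3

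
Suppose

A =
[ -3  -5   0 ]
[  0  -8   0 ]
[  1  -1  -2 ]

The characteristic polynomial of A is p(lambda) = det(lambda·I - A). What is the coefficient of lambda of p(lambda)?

46

p(lambda) = lambda^3 + 13·lambda^2 + 46·lambda + 48.
The coefficient of lambda is 46.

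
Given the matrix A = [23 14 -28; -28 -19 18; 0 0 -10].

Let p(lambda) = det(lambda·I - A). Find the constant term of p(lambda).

-450

p(lambda) = lambda^3 + 6·lambda^2 - 85·lambda - 450.
The constant term is -450.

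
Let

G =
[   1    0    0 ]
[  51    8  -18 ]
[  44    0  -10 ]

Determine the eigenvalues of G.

-10, 1, 8

Set up det(lambda·I - G) = 0.
Cofactor expansion gives p(lambda) = lambda^3 + lambda^2 - 82·lambda + 80.
Try lambda = 1: p(1) = 0, so 1 is a root.
Factor out (lambda - 1): p(lambda) = (lambda - 1)·(lambda^2 + 2·lambda - 80).
The quadratic factors as (lambda + 10)·(lambda - 8).
Eigenvalues: -10, 1, 8.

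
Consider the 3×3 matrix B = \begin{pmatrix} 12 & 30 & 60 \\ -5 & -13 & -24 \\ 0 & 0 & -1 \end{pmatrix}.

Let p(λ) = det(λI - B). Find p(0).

p(0) = det(0·I − B) = det(−B) = (−1)^3·det(B).
det(B) = 6, so p(0) = -6.

-6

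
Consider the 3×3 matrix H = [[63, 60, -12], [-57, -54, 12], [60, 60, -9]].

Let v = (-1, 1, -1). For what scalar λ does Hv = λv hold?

Compute Hv: H·(-1, 1, -1) = (9, -9, 9).
Since Hv = λv, compare component 1: 9 = λ·-1, so λ = -9.

-9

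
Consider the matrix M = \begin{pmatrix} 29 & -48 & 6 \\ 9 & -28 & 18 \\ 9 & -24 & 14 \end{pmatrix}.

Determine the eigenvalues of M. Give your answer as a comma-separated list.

-4, 8, 11

Compute the characteristic polynomial p(s) = det(sI - M).
Expanding the 3×3 determinant: p(s) = s^3 - 15s^2 + 12s + 352.
Rational-root test: s = -4 gives p(-4) = 0.
Factor out (s + 4): p(s) = (s + 4)·(s^2 - 19s + 88).
The quadratic factors as (s - 8)·(s - 11).
Eigenvalues: -4, 8, 11.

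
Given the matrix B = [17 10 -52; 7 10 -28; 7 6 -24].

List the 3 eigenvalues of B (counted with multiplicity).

-4, 3, 4

Set up det(tI - B) = 0.
Cofactor expansion gives p(t) = t^3 - 3t^2 - 16t + 48.
Rational-root test: t = 3 gives p(3) = 0.
Dividing by (t - 3) leaves t^2 - 16.
The quadratic factors as (t + 4)·(t - 4).
Eigenvalues: -4, 3, 4.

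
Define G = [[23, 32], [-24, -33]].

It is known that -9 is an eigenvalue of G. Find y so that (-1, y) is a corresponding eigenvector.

We need (G + 9I)v = 0.
G + 9I = [[32, 32], [-24, -24]].
Row 1: (32)·-1 + (32)·y = 0
Row 2: (-24)·-1 + (-24)·y = 0
Solving gives y = 1.
Check: G·(-1, 1) = (9, -9) = -9·(-1, 1).

1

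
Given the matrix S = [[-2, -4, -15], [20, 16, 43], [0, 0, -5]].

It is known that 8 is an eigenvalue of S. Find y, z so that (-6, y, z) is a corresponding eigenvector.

We need (S - 8I)v = 0.
S - 8I = [[-10, -4, -15], [20, 8, 43], [0, 0, -13]].
Row 1: (-10)·-6 + (-4)·y + (-15)·z = 0
Row 2: (20)·-6 + (8)·y + (43)·z = 0
Row 3: (0)·-6 + (0)·y + (-13)·z = 0
Solving gives y = 15, z = 0.
Check: S·(-6, 15, 0) = (-48, 120, 0) = 8·(-6, 15, 0).

15, 0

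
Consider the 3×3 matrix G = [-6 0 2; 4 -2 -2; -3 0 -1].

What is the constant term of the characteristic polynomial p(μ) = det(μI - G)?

24

p(0) = det(0·I − G) = det(−G) = (−1)^3·det(G).
det(G) = -24, so p(0) = 24.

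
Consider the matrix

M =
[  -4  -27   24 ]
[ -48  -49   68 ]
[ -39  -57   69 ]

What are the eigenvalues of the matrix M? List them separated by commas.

0, 5, 11

Set up det(lambda·I - M) = 0.
Expanding along the first row, p(lambda) = lambda^3 - 16·lambda^2 + 55·lambda.
Try lambda = 11: p(11) = 0, so 11 is a root.
Dividing by (lambda - 11) leaves lambda^2 - 5·lambda.
The quadratic factors as lambda·(lambda - 5).
Eigenvalues: 0, 5, 11.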